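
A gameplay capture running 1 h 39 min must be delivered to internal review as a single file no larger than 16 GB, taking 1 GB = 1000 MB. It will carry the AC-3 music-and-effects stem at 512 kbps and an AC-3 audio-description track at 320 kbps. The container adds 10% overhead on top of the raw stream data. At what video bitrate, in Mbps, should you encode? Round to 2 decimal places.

Budget: 16 GB = 128000.0 Mb.
Stream payload after overhead: 128000.0 / 1.10 = 116363.6 Mb.
1 h 39 min = 99 min = 5940 s
Total bitrate budget: 116363.6 Mb / 5940 s = 19.590 Mbps.
Audio total: 512 + 320 = 832 kbps = 0.832 Mbps.
Video: 19.590 − 0.832 = 18.758 Mbps.

18.76 Mbps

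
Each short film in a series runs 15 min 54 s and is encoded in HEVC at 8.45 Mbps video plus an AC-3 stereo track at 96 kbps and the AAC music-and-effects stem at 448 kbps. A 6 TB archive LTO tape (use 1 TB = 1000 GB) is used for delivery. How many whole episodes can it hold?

5594

15 min 54 s = 954 s
Audio total: 96 + 448 = 544 kbps = 0.544 Mbps.
Total bitrate: 8.994 Mbps.
Per item: 8.994 Mbps × 954 s = 8,580 Mb = 1,073 MB.
Capacity: 6 TB = 48,000,000 Mb; 5594.23 items → 5594 complete.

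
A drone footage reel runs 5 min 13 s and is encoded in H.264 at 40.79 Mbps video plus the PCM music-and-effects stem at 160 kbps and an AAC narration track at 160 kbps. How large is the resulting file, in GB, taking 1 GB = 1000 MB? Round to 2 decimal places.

1.61 GB

5 min 13 s = 313 s
Audio total: 160 + 160 = 320 kbps = 0.320 Mbps.
Total bitrate: 40.79 + 0.320 = 41.110 Mbps.
Stream data: 41.110 Mbps × 313 s = 12867.4 Mb.
12,867 Mb ÷ 8 = 1,608 MB → 1.608 GB.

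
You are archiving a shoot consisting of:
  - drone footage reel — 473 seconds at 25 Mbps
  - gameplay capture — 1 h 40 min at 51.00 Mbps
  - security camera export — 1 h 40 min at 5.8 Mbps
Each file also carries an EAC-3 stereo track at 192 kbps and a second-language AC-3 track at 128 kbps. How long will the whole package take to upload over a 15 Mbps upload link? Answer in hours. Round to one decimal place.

6.6 hours

Audio total: 192 + 128 = 320 kbps = 0.320 Mbps.
drone footage reel: 25.320 Mbps × 473 s = 11976.4 Mb
gameplay capture: 51.320 Mbps × 6000 s = 307920.0 Mb
security camera export: 6.120 Mbps × 6000 s = 36720.0 Mb
Total: 356616.4 Mb = 44577.0 MB.
At 15 Mbps: 356616.4 / 15 = 23774 s ≈ 6.6 hours.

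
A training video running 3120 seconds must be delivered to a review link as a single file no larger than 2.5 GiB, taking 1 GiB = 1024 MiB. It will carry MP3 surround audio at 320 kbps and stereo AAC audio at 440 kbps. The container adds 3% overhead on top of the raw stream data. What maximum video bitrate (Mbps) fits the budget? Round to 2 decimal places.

5.92 Mbps

Budget: 2.5 GiB = 21474.8 Mb.
Stream payload after overhead: 21474.8 / 1.03 = 20849.4 Mb.
Total bitrate budget: 20849.4 Mb / 3120 s = 6.682 Mbps.
Audio total: 320 + 440 = 760 kbps = 0.760 Mbps.
Video: 6.682 − 0.760 = 5.922 Mbps.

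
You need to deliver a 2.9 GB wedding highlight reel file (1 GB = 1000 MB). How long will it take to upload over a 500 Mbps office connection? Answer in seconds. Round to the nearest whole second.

46 seconds

File: 2.9 GB = 23200.0 Mb.
At 500 Mbps: 23200.0 / 500 = 46.4 s ≈ 46.4 seconds.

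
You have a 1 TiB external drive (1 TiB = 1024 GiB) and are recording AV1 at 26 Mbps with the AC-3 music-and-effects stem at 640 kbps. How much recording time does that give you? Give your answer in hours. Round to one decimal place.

Audio: 640 kbps = 0.640 Mbps.
Total bitrate: 26 + 0.640 = 26.640 Mbps.
Capacity: 1 TiB = 8,796,093 Mb.
Recording time: 8,796,093 / 26.640 = 330,184 s ≈ 91.7 hours.

91.7 hours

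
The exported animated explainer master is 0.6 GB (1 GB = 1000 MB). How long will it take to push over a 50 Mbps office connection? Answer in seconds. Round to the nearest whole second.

File: 0.6 GB = 4800.0 Mb.
At 50 Mbps: 4800.0 / 50 = 96.0 s ≈ 96 seconds.

96 seconds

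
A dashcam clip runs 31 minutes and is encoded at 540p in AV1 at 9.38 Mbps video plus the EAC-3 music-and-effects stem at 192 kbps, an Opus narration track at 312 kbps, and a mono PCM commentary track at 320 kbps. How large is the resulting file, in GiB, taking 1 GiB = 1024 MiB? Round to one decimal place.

2.2 GiB

31 min = 1860 s
Audio total: 192 + 312 + 320 = 824 kbps = 0.824 Mbps.
Total bitrate: 9.38 + 0.824 = 10.204 Mbps.
Stream data: 10.204 Mbps × 1860 s = 18979.4 Mb.
18,979 Mb = 2,372,430,000 bytes ÷ 1,073,741,824 = 2.209 GiB.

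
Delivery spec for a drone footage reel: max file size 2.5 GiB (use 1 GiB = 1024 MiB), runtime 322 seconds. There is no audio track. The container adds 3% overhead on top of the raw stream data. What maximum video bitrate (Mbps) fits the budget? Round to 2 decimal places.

64.75 Mbps

Budget: 2.5 GiB = 21474.8 Mb.
Stream payload after overhead: 21474.8 / 1.03 = 20849.4 Mb.
Total bitrate budget: 20849.4 Mb / 322 s = 64.750 Mbps.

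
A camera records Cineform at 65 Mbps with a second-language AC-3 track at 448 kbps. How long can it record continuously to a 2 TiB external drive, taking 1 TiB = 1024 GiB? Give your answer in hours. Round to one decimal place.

Audio: 448 kbps = 0.448 Mbps.
Total bitrate: 65 + 0.448 = 65.448 Mbps.
Capacity: 2 TiB = 17,592,186 Mb.
Recording time: 17,592,186 / 65.448 = 268,796 s ≈ 74.7 hours.

74.7 hours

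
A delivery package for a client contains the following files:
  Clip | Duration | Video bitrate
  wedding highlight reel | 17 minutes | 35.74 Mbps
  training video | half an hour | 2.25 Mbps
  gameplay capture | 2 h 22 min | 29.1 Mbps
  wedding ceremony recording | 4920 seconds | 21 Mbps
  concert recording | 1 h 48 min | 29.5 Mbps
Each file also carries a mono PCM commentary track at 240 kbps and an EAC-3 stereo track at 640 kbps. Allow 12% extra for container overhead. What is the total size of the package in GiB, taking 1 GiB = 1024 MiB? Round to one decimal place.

Audio total: 240 + 640 = 880 kbps = 0.880 Mbps.
wedding highlight reel: 36.620 Mbps × 1020 s × 1.12 = 41834.7 Mb
training video: 3.130 Mbps × 1800 s × 1.12 = 6310.1 Mb
gameplay capture: 29.980 Mbps × 8520 s × 1.12 = 286081.2 Mb
wedding ceremony recording: 21.880 Mbps × 4920 s × 1.12 = 120567.6 Mb
concert recording: 30.380 Mbps × 6480 s × 1.12 = 220485.9 Mb
Total: 675279.4 Mb = 84409.9 MB.
= 78.61 GiB.

78.6 GiB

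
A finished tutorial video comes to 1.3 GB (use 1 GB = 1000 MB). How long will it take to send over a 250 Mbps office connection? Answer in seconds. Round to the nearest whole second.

42 seconds

File: 1.3 GB = 10400.0 Mb.
At 250 Mbps: 10400.0 / 250 = 41.6 s ≈ 41.6 seconds.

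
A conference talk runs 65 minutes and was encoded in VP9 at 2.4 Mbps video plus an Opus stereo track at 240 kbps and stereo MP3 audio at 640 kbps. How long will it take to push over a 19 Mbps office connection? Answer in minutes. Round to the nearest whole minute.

65 min = 3900 s
Audio total: 240 + 640 = 880 kbps = 0.880 Mbps.
Total bitrate: 3.280 Mbps.
File: 3.280 Mbps × 3900 s = 12792.0 Mb.
At 19 Mbps: 12792.0 / 19 = 673.3 s ≈ 11.2 minutes.

11 minutes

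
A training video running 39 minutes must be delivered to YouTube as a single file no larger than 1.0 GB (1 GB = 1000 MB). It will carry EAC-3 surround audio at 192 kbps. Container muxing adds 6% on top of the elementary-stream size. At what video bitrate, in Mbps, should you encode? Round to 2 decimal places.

3.03 Mbps

Budget: 1.0 GB = 8000.0 Mb.
Stream payload after overhead: 8000.0 / 1.06 = 7547.2 Mb.
39 min = 2340 s
Total bitrate budget: 7547.2 Mb / 2340 s = 3.225 Mbps.
Audio: 192 kbps = 0.192 Mbps.
Video: 3.225 − 0.192 = 3.033 Mbps.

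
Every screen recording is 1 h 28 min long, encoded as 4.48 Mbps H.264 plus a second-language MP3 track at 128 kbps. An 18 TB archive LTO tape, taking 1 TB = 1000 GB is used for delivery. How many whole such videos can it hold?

5918

1 h 28 min = 88 min = 5280 s
Audio: 128 kbps = 0.128 Mbps.
Total bitrate: 4.608 Mbps.
Per item: 4.608 Mbps × 5280 s = 24,330 Mb = 3,041 MB.
Capacity: 18 TB = 144,000,000 Mb; 5918.56 items → 5918 complete.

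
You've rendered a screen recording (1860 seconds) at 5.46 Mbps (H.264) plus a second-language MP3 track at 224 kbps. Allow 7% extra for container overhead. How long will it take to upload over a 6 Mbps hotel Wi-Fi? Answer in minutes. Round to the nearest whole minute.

Audio: 224 kbps = 0.224 Mbps.
Total bitrate: 5.684 Mbps.
File: 5.684 Mbps × 1860 s = 10572.2 Mb.
With 7% container overhead: ×1.07. → 11312.3 Mb.
At 6 Mbps: 11312.3 / 6 = 1885.4 s ≈ 31.4 minutes.

31 minutes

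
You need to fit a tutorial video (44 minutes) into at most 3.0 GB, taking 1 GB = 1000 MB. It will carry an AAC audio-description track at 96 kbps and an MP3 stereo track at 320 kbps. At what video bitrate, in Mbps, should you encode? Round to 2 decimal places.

8.67 Mbps

Budget: 3.0 GB = 24000.0 Mb.
44 min = 2640 s
Total bitrate budget: 24000.0 Mb / 2640 s = 9.091 Mbps.
Audio total: 96 + 320 = 416 kbps = 0.416 Mbps.
Video: 9.091 − 0.416 = 8.675 Mbps.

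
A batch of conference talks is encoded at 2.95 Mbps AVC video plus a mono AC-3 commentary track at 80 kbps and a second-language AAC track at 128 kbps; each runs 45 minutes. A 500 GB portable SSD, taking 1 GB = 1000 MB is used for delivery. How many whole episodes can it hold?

469

45 min = 2700 s
Audio total: 80 + 128 = 208 kbps = 0.208 Mbps.
Total bitrate: 3.158 Mbps.
Per item: 3.158 Mbps × 2700 s = 8,527 Mb = 1,066 MB.
Capacity: 500 GB = 4,000,000 Mb; 469.12 items → 469 complete.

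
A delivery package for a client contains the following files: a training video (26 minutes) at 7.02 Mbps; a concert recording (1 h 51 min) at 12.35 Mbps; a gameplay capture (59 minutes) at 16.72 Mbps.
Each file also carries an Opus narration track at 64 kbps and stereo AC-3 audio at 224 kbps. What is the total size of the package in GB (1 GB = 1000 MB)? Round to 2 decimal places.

Audio total: 64 + 224 = 288 kbps = 0.288 Mbps.
training video: 7.308 Mbps × 1560 s = 11400.5 Mb
concert recording: 12.638 Mbps × 6660 s = 84169.1 Mb
gameplay capture: 17.008 Mbps × 3540 s = 60208.3 Mb
Total: 155777.9 Mb = 19472.2 MB.
= 19.47 GB.

19.47 GB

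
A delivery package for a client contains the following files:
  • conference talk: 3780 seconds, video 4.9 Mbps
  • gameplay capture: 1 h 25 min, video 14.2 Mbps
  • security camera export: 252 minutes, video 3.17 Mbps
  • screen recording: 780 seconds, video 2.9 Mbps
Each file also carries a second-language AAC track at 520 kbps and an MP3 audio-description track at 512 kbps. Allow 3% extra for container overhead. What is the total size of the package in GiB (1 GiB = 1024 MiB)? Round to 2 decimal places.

Audio total: 520 + 512 = 1032 kbps = 1.032 Mbps.
conference talk: 5.932 Mbps × 3780 s × 1.03 = 23095.6 Mb
gameplay capture: 15.232 Mbps × 5100 s × 1.03 = 80013.7 Mb
security camera export: 4.202 Mbps × 15120 s × 1.03 = 65440.3 Mb
screen recording: 3.932 Mbps × 780 s × 1.03 = 3159.0 Mb
Total: 171708.6 Mb = 21463.6 MB.
= 19.99 GiB.

19.99 GiB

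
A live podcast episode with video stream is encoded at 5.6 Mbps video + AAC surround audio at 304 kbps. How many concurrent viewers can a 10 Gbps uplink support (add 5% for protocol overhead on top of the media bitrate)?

1613

Audio: 304 kbps = 0.304 Mbps.
Per-viewer media rate: 5.904 Mbps.
On the wire with 5% overhead: 6.199 Mbps.
10 Gbps = 10,000 Mbps; 10,000 / 6.199 = 1613.11 → 1613 viewers.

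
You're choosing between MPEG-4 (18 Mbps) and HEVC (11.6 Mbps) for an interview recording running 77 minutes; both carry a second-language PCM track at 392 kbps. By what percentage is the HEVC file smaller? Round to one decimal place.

77 min = 4620 s
Audio: 392 kbps = 0.392 Mbps.
MPEG-4: 18.392 Mbps × 4620 s = 84971.0 Mb = 9.892 GiB.
HEVC: 11.992 Mbps × 4620 s = 55403.0 Mb = 6.450 GiB.
Reduction: (1 − 6.450/9.892) × 100 = 34.80%.

34.8%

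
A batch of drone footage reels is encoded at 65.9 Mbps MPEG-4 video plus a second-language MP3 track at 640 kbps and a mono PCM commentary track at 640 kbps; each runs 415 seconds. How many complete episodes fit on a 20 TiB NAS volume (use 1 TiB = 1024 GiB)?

Audio total: 640 + 640 = 1280 kbps = 1.280 Mbps.
Total bitrate: 67.180 Mbps.
Per item: 67.180 Mbps × 415 s = 27,880 Mb = 3,485 MB.
Capacity: 20 TiB = 175,921,860 Mb; 6310.03 items → 6310 complete.

6310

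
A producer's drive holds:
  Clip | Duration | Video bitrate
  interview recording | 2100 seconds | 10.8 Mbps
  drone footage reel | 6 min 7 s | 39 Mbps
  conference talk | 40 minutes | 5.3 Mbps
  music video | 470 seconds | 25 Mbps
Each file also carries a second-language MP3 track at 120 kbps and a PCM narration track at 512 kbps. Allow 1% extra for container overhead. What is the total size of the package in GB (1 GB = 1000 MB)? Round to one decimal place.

8.2 GB

Audio total: 120 + 512 = 632 kbps = 0.632 Mbps.
interview recording: 11.432 Mbps × 2100 s × 1.01 = 24247.3 Mb
drone footage reel: 39.632 Mbps × 367 s × 1.01 = 14690.4 Mb
conference talk: 5.932 Mbps × 2400 s × 1.01 = 14379.2 Mb
music video: 25.632 Mbps × 470 s × 1.01 = 12167.5 Mb
Total: 65484.3 Mb = 8185.5 MB.
= 8.186 GB.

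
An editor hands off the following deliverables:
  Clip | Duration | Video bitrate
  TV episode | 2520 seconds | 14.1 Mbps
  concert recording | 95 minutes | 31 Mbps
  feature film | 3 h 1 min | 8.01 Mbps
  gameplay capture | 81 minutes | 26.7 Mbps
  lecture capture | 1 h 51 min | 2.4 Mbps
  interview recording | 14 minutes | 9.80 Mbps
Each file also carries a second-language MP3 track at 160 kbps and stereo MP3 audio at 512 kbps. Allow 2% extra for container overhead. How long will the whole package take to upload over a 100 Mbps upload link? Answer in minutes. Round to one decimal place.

Audio total: 160 + 512 = 672 kbps = 0.672 Mbps.
TV episode: 14.772 Mbps × 2520 s × 1.02 = 37969.9 Mb
concert recording: 31.672 Mbps × 5700 s × 1.02 = 184141.0 Mb
feature film: 8.682 Mbps × 10860 s × 1.02 = 96172.3 Mb
gameplay capture: 27.372 Mbps × 4860 s × 1.02 = 135688.5 Mb
lecture capture: 3.072 Mbps × 6660 s × 1.02 = 20868.7 Mb
interview recording: 10.472 Mbps × 840 s × 1.02 = 8972.4 Mb
Total: 483812.8 Mb = 60476.6 MB.
At 100 Mbps: 483812.8 / 100 = 4838 s ≈ 80.6 minutes.

80.6 minutes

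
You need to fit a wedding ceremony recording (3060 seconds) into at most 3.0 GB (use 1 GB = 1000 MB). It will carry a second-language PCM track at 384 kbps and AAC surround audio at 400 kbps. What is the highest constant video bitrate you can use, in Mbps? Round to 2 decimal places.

Budget: 3.0 GB = 24000.0 Mb.
Total bitrate budget: 24000.0 Mb / 3060 s = 7.843 Mbps.
Audio total: 384 + 400 = 784 kbps = 0.784 Mbps.
Video: 7.843 − 0.784 = 7.059 Mbps.

7.06 Mbps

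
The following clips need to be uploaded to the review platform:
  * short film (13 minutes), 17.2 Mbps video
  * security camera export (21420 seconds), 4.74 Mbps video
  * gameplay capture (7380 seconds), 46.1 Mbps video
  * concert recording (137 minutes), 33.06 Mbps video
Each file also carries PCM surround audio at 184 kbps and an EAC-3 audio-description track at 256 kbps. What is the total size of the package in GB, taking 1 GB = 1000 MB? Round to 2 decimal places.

92.94 GB

Audio total: 184 + 256 = 440 kbps = 0.440 Mbps.
short film: 17.640 Mbps × 780 s = 13759.2 Mb
security camera export: 5.180 Mbps × 21420 s = 110955.6 Mb
gameplay capture: 46.540 Mbps × 7380 s = 343465.2 Mb
concert recording: 33.500 Mbps × 8220 s = 275370.0 Mb
Total: 743550.0 Mb = 92943.8 MB.
= 92.94 GB.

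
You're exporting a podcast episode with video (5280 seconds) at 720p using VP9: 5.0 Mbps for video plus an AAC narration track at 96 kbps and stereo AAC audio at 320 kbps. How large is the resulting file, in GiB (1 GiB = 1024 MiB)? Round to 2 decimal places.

3.33 GiB

Audio total: 96 + 320 = 416 kbps = 0.416 Mbps.
Total bitrate: 5.0 + 0.416 = 5.416 Mbps.
Stream data: 5.416 Mbps × 5280 s = 28596.5 Mb.
28,596 Mb = 3,574,560,000 bytes ÷ 1,073,741,824 = 3.329 GiB.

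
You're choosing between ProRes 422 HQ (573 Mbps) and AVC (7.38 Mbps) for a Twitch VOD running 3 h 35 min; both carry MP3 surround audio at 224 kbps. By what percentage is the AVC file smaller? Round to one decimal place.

98.7%

3 h 35 min = 215 min = 12900 s
Audio: 224 kbps = 0.224 Mbps.
ProRes 422 HQ: 573.224 Mbps × 12900 s = 7394589.6 Mb = 924.324 GB.
AVC: 7.604 Mbps × 12900 s = 98091.6 Mb = 12.261 GB.
Reduction: (1 − 12.261/924.324) × 100 = 98.67%.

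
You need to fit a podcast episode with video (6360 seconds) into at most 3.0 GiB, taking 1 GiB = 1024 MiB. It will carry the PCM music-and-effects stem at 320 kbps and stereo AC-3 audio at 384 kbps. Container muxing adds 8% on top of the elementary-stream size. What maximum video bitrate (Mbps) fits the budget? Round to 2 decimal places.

3.05 Mbps

Budget: 3.0 GiB = 25769.8 Mb.
Stream payload after overhead: 25769.8 / 1.08 = 23860.9 Mb.
Total bitrate budget: 23860.9 Mb / 6360 s = 3.752 Mbps.
Audio total: 320 + 384 = 704 kbps = 0.704 Mbps.
Video: 3.752 − 0.704 = 3.048 Mbps.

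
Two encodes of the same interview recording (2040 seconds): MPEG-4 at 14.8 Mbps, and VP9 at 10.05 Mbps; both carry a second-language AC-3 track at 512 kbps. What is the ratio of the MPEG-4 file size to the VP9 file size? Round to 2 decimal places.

1.45

Audio: 512 kbps = 0.512 Mbps.
MPEG-4: 15.312 Mbps × 2040 s = 31236.5 Mb = 3.905 GB.
VP9: 10.562 Mbps × 2040 s = 21546.5 Mb = 2.693 GB.
Ratio: 3.905 / 2.693 = 1.450.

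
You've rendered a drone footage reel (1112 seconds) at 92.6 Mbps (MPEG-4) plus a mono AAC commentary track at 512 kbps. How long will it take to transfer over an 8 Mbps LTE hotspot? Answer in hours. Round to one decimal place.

3.6 hours

Audio: 512 kbps = 0.512 Mbps.
Total bitrate: 93.112 Mbps.
File: 93.112 Mbps × 1112 s = 103540.5 Mb.
At 8 Mbps: 103540.5 / 8 = 12942.6 s ≈ 3.6 hours.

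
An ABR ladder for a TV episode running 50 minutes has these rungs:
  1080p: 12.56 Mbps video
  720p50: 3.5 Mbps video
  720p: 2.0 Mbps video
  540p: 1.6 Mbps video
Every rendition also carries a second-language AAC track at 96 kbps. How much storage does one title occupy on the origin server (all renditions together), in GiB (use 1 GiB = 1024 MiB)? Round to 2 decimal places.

7.00 GiB

50 min = 3000 s
Audio: 96 kbps = 0.096 Mbps.
Sum of rendition bitrates: (12.56+0.096) + (3.5+0.096) + (2.0+0.096) + (1.6+0.096) = 20.044 Mbps.
× 3000 s = 60,132 Mb = 7,516 MB = 7.000 GiB.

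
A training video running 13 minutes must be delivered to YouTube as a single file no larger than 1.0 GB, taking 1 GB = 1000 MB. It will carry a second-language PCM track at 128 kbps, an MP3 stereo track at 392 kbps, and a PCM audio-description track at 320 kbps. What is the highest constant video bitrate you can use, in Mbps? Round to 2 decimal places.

Budget: 1.0 GB = 8000.0 Mb.
13 min = 780 s
Total bitrate budget: 8000.0 Mb / 780 s = 10.256 Mbps.
Audio total: 128 + 392 + 320 = 840 kbps = 0.840 Mbps.
Video: 10.256 − 0.840 = 9.416 Mbps.

9.42 Mbps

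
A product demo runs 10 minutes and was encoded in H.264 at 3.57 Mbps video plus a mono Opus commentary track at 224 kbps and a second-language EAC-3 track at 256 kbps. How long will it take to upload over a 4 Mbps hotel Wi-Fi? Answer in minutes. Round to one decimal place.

10 min = 600 s
Audio total: 224 + 256 = 480 kbps = 0.480 Mbps.
Total bitrate: 4.050 Mbps.
File: 4.050 Mbps × 600 s = 2430.0 Mb.
At 4 Mbps: 2430.0 / 4 = 607.5 s ≈ 10.1 minutes.

10.1 minutes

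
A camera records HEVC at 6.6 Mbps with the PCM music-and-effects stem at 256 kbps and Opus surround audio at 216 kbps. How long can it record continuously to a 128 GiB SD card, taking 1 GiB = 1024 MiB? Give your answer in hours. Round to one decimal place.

Audio total: 256 + 216 = 472 kbps = 0.472 Mbps.
Total bitrate: 6.6 + 0.472 = 7.072 Mbps.
Capacity: 128 GiB = 1,099,512 Mb.
Recording time: 1,099,512 / 7.072 = 155,474 s ≈ 43.2 hours.

43.2 hours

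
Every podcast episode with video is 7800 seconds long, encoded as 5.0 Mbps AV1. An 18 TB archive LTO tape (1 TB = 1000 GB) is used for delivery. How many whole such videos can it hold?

Per item: 5.000 Mbps × 7800 s = 39,000 Mb = 4,875 MB.
Capacity: 18 TB = 144,000,000 Mb; 3692.31 items → 3692 complete.

3692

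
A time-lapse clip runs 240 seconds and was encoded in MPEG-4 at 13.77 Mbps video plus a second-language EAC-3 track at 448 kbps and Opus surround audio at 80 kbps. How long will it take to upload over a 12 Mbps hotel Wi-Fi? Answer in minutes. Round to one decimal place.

4.8 minutes

Audio total: 448 + 80 = 528 kbps = 0.528 Mbps.
Total bitrate: 14.298 Mbps.
File: 14.298 Mbps × 240 s = 3431.5 Mb.
At 12 Mbps: 3431.5 / 12 = 286.0 s ≈ 4.77 minutes.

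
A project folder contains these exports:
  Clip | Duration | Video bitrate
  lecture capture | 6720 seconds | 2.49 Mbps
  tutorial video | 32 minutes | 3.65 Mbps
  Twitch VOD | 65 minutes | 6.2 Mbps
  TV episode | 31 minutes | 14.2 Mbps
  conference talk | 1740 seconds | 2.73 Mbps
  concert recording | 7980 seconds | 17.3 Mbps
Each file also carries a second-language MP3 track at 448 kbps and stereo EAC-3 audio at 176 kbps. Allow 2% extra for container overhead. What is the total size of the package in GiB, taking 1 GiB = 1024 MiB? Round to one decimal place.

Audio total: 448 + 176 = 624 kbps = 0.624 Mbps.
lecture capture: 3.114 Mbps × 6720 s × 1.02 = 21344.6 Mb
tutorial video: 4.274 Mbps × 1920 s × 1.02 = 8370.2 Mb
Twitch VOD: 6.824 Mbps × 3900 s × 1.02 = 27145.9 Mb
TV episode: 14.824 Mbps × 1860 s × 1.02 = 28124.1 Mb
conference talk: 3.354 Mbps × 1740 s × 1.02 = 5952.7 Mb
concert recording: 17.924 Mbps × 7980 s × 1.02 = 145894.2 Mb
Total: 236831.6 Mb = 29604.0 MB.
= 27.57 GiB.

27.6 GiB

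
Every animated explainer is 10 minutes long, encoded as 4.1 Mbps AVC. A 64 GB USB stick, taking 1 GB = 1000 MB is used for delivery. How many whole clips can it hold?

208

10 min = 600 s
Per item: 4.100 Mbps × 600 s = 2,460 Mb = 307.5 MB.
Capacity: 64 GB = 512,000 Mb; 208.13 items → 208 complete.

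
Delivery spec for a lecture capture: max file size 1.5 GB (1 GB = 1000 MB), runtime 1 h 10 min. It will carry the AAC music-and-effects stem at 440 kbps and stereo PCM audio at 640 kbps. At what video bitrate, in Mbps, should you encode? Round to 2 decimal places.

Budget: 1.5 GB = 12000.0 Mb.
1 h 10 min = 70 min = 4200 s
Total bitrate budget: 12000.0 Mb / 4200 s = 2.857 Mbps.
Audio total: 440 + 640 = 1080 kbps = 1.080 Mbps.
Video: 2.857 − 1.080 = 1.777 Mbps.

1.78 Mbps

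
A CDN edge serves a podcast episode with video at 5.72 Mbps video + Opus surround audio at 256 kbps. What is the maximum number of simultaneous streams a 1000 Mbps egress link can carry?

Audio: 256 kbps = 0.256 Mbps.
Per-viewer media rate: 5.976 Mbps.
1000 Mbps = 1,000 Mbps; 1,000 / 5.976 = 167.34 → 167 viewers.

167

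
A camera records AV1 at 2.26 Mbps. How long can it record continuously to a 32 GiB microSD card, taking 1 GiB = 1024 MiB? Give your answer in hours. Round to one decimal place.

33.8 hours

Capacity: 32 GiB = 274,878 Mb.
Recording time: 274,878 / 2.260 = 121,627 s ≈ 33.8 hours.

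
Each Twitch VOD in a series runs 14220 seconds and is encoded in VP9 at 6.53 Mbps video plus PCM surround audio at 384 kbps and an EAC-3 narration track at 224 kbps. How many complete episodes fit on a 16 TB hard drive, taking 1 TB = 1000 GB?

1261

Audio total: 384 + 224 = 608 kbps = 0.608 Mbps.
Total bitrate: 7.138 Mbps.
Per item: 7.138 Mbps × 14220 s = 101,502 Mb = 12,688 MB.
Capacity: 16 TB = 128,000,000 Mb; 1261.05 items → 1261 complete.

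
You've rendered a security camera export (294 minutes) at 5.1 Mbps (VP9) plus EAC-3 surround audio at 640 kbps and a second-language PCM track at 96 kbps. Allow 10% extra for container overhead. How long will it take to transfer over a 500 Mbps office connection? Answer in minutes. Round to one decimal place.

3.8 minutes

294 min = 17640 s
Audio total: 640 + 96 = 736 kbps = 0.736 Mbps.
Total bitrate: 5.836 Mbps.
File: 5.836 Mbps × 17640 s = 102947.0 Mb.
With 10% container overhead: ×1.10. → 113241.7 Mb.
At 500 Mbps: 113241.7 / 500 = 226.5 s ≈ 3.77 minutes.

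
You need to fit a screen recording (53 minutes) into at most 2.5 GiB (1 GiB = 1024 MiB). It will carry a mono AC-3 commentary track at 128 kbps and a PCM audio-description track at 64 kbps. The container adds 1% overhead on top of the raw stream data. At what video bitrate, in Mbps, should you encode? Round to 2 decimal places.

6.49 Mbps

Budget: 2.5 GiB = 21474.8 Mb.
Stream payload after overhead: 21474.8 / 1.01 = 21262.2 Mb.
53 min = 3180 s
Total bitrate budget: 21262.2 Mb / 3180 s = 6.686 Mbps.
Audio total: 128 + 64 = 192 kbps = 0.192 Mbps.
Video: 6.686 − 0.192 = 6.494 Mbps.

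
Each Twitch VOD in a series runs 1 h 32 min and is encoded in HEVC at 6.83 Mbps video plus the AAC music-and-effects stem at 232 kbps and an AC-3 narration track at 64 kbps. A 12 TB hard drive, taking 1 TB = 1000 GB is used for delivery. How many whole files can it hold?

2440

1 h 32 min = 92 min = 5520 s
Audio total: 232 + 64 = 296 kbps = 0.296 Mbps.
Total bitrate: 7.126 Mbps.
Per item: 7.126 Mbps × 5520 s = 39,336 Mb = 4,917 MB.
Capacity: 12 TB = 96,000,000 Mb; 2440.54 items → 2440 complete.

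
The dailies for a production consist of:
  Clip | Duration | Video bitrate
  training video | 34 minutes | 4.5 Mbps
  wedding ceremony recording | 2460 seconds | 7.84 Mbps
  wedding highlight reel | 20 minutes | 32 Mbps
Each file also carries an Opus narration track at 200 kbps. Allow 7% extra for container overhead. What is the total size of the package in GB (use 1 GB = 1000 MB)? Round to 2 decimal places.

Audio: 200 kbps = 0.200 Mbps.
training video: 4.700 Mbps × 2040 s × 1.07 = 10259.2 Mb
wedding ceremony recording: 8.040 Mbps × 2460 s × 1.07 = 21162.9 Mb
wedding highlight reel: 32.200 Mbps × 1200 s × 1.07 = 41344.8 Mb
Total: 72766.8 Mb = 9095.9 MB.
= 9.096 GB.

9.10 GB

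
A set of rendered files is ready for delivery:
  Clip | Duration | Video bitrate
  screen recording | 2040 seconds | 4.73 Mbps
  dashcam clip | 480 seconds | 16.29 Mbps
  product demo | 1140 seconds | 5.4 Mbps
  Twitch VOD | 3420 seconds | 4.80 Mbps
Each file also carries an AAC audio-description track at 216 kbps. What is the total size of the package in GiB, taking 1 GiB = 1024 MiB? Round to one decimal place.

Audio: 216 kbps = 0.216 Mbps.
screen recording: 4.946 Mbps × 2040 s = 10089.8 Mb
dashcam clip: 16.506 Mbps × 480 s = 7922.9 Mb
product demo: 5.616 Mbps × 1140 s = 6402.2 Mb
Twitch VOD: 5.016 Mbps × 3420 s = 17154.7 Mb
Total: 41569.7 Mb = 5196.2 MB.
= 4.839 GiB.

4.8 GiB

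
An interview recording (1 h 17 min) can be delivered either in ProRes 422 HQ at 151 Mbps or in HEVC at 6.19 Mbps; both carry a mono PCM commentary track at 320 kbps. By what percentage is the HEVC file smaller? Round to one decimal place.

95.7%

1 h 17 min = 77 min = 4620 s
Audio: 320 kbps = 0.320 Mbps.
ProRes 422 HQ: 151.320 Mbps × 4620 s = 699098.4 Mb = 81.386 GiB.
HEVC: 6.510 Mbps × 4620 s = 30076.2 Mb = 3.501 GiB.
Reduction: (1 − 3.501/81.386) × 100 = 95.70%.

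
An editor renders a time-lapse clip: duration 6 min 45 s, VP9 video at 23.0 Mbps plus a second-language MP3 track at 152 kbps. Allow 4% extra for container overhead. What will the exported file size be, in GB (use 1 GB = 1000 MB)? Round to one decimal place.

1.2 GB

6 min 45 s = 405 s
Audio: 152 kbps = 0.152 Mbps.
Total bitrate: 23.0 + 0.152 = 23.152 Mbps.
Stream data: 23.152 Mbps × 405 s = 9376.6 Mb.
With 4% container overhead: ×1.04.
9,752 Mb ÷ 8 = 1,219 MB → 1.219 GB.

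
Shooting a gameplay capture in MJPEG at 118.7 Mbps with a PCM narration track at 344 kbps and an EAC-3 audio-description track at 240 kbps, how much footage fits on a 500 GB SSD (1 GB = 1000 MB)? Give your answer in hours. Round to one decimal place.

9.3 hours

Audio total: 344 + 240 = 584 kbps = 0.584 Mbps.
Total bitrate: 118.7 + 0.584 = 119.284 Mbps.
Capacity: 500 GB = 4,000,000 Mb.
Recording time: 4,000,000 / 119.284 = 33,533 s ≈ 9.31 hours.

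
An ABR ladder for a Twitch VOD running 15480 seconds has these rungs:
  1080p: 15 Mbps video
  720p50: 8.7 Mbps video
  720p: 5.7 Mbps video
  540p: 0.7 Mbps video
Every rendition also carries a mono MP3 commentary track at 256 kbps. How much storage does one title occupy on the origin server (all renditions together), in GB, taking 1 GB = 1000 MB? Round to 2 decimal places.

60.22 GB

Audio: 256 kbps = 0.256 Mbps.
Sum of rendition bitrates: (15+0.256) + (8.7+0.256) + (5.7+0.256) + (0.7+0.256) = 31.124 Mbps.
× 15480 s = 481,800 Mb = 60,225 MB = 60.22 GB.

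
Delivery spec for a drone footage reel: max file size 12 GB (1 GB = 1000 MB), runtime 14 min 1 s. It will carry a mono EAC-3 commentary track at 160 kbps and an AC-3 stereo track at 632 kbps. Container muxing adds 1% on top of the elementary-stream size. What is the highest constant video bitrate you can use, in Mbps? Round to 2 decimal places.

Budget: 12 GB = 96000.0 Mb.
Stream payload after overhead: 96000.0 / 1.01 = 95049.5 Mb.
14 min 1 s = 841 s
Total bitrate budget: 95049.5 Mb / 841 s = 113.020 Mbps.
Audio total: 160 + 632 = 792 kbps = 0.792 Mbps.
Video: 113.020 − 0.792 = 112.228 Mbps.

112.23 Mbps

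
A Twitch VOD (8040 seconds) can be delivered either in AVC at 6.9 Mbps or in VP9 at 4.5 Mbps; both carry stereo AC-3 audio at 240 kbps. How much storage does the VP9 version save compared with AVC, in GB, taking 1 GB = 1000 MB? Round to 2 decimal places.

Audio: 240 kbps = 0.240 Mbps.
AVC: 7.140 Mbps × 8040 s = 57405.6 Mb = 7.176 GB.
VP9: 4.740 Mbps × 8040 s = 38109.6 Mb = 4.764 GB.
Saving: 7.176 − 4.764 = 2.412 GB.

2.41 GB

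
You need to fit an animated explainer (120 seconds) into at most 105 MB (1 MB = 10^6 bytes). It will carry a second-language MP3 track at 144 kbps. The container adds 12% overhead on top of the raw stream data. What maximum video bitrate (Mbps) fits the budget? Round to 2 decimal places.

6.11 Mbps

Budget: 105 MB = 840.0 Mb.
Stream payload after overhead: 840.0 / 1.12 = 750.0 Mb.
Total bitrate budget: 750.0 Mb / 120 s = 6.250 Mbps.
Audio: 144 kbps = 0.144 Mbps.
Video: 6.250 − 0.144 = 6.106 Mbps.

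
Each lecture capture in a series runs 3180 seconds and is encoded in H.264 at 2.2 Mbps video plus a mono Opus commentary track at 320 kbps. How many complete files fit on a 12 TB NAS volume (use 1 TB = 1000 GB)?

Audio: 320 kbps = 0.320 Mbps.
Total bitrate: 2.520 Mbps.
Per item: 2.520 Mbps × 3180 s = 8,014 Mb = 1,002 MB.
Capacity: 12 TB = 96,000,000 Mb; 11979.63 items → 11979 complete.

11979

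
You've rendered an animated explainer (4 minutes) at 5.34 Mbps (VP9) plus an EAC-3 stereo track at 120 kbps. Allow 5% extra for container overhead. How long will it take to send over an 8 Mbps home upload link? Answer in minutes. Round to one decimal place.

2.9 minutes

4 min = 240 s
Audio: 120 kbps = 0.120 Mbps.
Total bitrate: 5.460 Mbps.
File: 5.460 Mbps × 240 s = 1310.4 Mb.
With 5% container overhead: ×1.05. → 1375.9 Mb.
At 8 Mbps: 1375.9 / 8 = 172.0 s ≈ 2.87 minutes.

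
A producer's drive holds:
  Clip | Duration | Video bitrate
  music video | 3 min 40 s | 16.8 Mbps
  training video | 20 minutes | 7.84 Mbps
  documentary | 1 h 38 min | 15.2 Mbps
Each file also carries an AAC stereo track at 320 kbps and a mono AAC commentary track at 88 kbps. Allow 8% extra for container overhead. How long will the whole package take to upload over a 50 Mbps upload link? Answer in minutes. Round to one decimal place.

38.0 minutes

Audio total: 320 + 88 = 408 kbps = 0.408 Mbps.
music video: 17.208 Mbps × 220 s × 1.08 = 4088.6 Mb
training video: 8.248 Mbps × 1200 s × 1.08 = 10689.4 Mb
documentary: 15.608 Mbps × 5880 s × 1.08 = 99117.0 Mb
Total: 113895.1 Mb = 14236.9 MB.
At 50 Mbps: 113895.1 / 50 = 2278 s ≈ 38 minutes.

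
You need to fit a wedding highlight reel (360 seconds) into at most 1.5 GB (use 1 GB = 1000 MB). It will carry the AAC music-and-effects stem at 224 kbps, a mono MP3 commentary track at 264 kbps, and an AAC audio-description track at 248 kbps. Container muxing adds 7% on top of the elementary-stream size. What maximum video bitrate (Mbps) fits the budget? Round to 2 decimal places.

30.42 Mbps

Budget: 1.5 GB = 12000.0 Mb.
Stream payload after overhead: 12000.0 / 1.07 = 11215.0 Mb.
Total bitrate budget: 11215.0 Mb / 360 s = 31.153 Mbps.
Audio total: 224 + 264 + 248 = 736 kbps = 0.736 Mbps.
Video: 31.153 − 0.736 = 30.417 Mbps.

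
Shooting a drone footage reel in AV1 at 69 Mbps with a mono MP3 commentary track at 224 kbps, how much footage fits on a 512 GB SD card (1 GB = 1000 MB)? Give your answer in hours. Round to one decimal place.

Audio: 224 kbps = 0.224 Mbps.
Total bitrate: 69 + 0.224 = 69.224 Mbps.
Capacity: 512 GB = 4,096,000 Mb.
Recording time: 4,096,000 / 69.224 = 59,170 s ≈ 16.4 hours.

16.4 hours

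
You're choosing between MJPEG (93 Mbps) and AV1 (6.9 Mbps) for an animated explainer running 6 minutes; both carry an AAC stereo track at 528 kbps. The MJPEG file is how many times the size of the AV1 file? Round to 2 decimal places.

6 min = 360 s
Audio: 528 kbps = 0.528 Mbps.
MJPEG: 93.528 Mbps × 360 s = 33670.1 Mb = 4.209 GB.
AV1: 7.428 Mbps × 360 s = 2674.1 Mb = 0.334 GB.
Ratio: 4.209 / 0.334 = 12.591.

12.59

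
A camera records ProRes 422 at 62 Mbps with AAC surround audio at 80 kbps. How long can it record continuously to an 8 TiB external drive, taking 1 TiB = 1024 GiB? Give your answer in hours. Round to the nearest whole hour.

Audio: 80 kbps = 0.080 Mbps.
Total bitrate: 62 + 0.080 = 62.080 Mbps.
Capacity: 8 TiB = 70,368,744 Mb.
Recording time: 70,368,744 / 62.080 = 1,133,517 s ≈ 315 hours.

315 hours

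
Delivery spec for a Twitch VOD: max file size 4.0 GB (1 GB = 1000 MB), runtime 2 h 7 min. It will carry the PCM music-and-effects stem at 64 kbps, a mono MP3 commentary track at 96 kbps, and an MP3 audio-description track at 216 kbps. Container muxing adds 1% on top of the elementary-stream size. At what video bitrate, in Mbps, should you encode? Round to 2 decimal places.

Budget: 4.0 GB = 32000.0 Mb.
Stream payload after overhead: 32000.0 / 1.01 = 31683.2 Mb.
2 h 7 min = 127 min = 7620 s
Total bitrate budget: 31683.2 Mb / 7620 s = 4.158 Mbps.
Audio total: 64 + 96 + 216 = 376 kbps = 0.376 Mbps.
Video: 4.158 − 0.376 = 3.782 Mbps.

3.78 Mbps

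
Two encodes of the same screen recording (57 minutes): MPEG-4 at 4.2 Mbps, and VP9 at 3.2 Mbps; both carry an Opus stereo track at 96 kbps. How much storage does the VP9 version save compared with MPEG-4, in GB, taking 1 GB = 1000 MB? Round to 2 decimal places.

57 min = 3420 s
Audio: 96 kbps = 0.096 Mbps.
MPEG-4: 4.296 Mbps × 3420 s = 14692.3 Mb = 1.837 GB.
VP9: 3.296 Mbps × 3420 s = 11272.3 Mb = 1.409 GB.
Saving: 1.837 − 1.409 = 0.427 GB.

0.43 GB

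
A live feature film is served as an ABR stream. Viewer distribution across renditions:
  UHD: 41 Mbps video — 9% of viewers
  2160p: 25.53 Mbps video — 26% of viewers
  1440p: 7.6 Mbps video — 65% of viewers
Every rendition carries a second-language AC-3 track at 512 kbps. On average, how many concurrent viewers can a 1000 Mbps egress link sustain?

Audio: 512 kbps = 0.512 Mbps.
Average per-viewer bitrate: 0.09×41.512 + 0.26×26.042 + 0.65×8.112 = 15.780 Mbps.
1000 Mbps = 1,000 Mbps; 1,000 / 15.780 = 63.37 → 63.

63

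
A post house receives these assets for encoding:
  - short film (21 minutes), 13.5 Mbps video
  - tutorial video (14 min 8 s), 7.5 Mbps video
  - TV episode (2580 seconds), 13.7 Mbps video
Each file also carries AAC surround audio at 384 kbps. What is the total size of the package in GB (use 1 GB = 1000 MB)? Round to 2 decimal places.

Audio: 384 kbps = 0.384 Mbps.
short film: 13.884 Mbps × 1260 s = 17493.8 Mb
tutorial video: 7.884 Mbps × 848 s = 6685.6 Mb
TV episode: 14.084 Mbps × 2580 s = 36336.7 Mb
Total: 60516.2 Mb = 7564.5 MB.
= 7.565 GB.

7.56 GB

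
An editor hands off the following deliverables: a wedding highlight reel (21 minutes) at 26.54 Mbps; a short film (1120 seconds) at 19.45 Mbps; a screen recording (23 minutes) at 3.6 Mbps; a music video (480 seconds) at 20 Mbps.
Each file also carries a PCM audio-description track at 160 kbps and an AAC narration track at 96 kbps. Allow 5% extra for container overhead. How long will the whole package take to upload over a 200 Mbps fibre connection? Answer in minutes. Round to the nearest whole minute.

6 minutes

Audio total: 160 + 96 = 256 kbps = 0.256 Mbps.
wedding highlight reel: 26.796 Mbps × 1260 s × 1.05 = 35451.1 Mb
short film: 19.706 Mbps × 1120 s × 1.05 = 23174.3 Mb
screen recording: 3.856 Mbps × 1380 s × 1.05 = 5587.3 Mb
music video: 20.256 Mbps × 480 s × 1.05 = 10209.0 Mb
Total: 74421.7 Mb = 9302.7 MB.
At 200 Mbps: 74421.7 / 200 = 372 s ≈ 6.2 minutes.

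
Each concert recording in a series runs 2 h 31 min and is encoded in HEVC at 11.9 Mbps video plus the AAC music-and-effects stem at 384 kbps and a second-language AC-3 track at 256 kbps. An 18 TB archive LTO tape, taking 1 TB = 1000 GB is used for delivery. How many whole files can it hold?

2 h 31 min = 151 min = 9060 s
Audio total: 384 + 256 = 640 kbps = 0.640 Mbps.
Total bitrate: 12.540 Mbps.
Per item: 12.540 Mbps × 9060 s = 113,612 Mb = 14,202 MB.
Capacity: 18 TB = 144,000,000 Mb; 1267.47 items → 1267 complete.

1267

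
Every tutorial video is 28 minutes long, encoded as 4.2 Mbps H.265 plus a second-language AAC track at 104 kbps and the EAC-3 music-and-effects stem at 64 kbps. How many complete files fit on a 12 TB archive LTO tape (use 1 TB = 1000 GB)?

28 min = 1680 s
Audio total: 104 + 64 = 168 kbps = 0.168 Mbps.
Total bitrate: 4.368 Mbps.
Per item: 4.368 Mbps × 1680 s = 7,338 Mb = 917.3 MB.
Capacity: 12 TB = 96,000,000 Mb; 13082.16 items → 13082 complete.

13082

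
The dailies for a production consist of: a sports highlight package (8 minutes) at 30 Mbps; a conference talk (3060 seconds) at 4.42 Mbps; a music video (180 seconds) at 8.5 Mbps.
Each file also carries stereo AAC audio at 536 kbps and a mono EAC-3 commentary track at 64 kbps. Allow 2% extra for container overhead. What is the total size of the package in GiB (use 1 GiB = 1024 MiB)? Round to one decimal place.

Audio total: 536 + 64 = 600 kbps = 0.600 Mbps.
sports highlight package: 30.600 Mbps × 480 s × 1.02 = 14981.8 Mb
conference talk: 5.020 Mbps × 3060 s × 1.02 = 15668.4 Mb
music video: 9.100 Mbps × 180 s × 1.02 = 1670.8 Mb
Total: 32320.9 Mb = 4040.1 MB.
= 3.763 GiB.

3.8 GiB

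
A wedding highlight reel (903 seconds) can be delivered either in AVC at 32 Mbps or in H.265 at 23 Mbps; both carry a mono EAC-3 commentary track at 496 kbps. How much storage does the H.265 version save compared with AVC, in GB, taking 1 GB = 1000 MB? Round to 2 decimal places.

Audio: 496 kbps = 0.496 Mbps.
AVC: 32.496 Mbps × 903 s = 29343.9 Mb = 3.668 GB.
H.265: 23.496 Mbps × 903 s = 21216.9 Mb = 2.652 GB.
Saving: 3.668 − 2.652 = 1.016 GB.

1.02 GB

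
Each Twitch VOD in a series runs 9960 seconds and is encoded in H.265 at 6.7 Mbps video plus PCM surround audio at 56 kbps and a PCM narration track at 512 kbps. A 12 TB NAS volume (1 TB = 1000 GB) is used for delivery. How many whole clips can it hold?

Audio total: 56 + 512 = 568 kbps = 0.568 Mbps.
Total bitrate: 7.268 Mbps.
Per item: 7.268 Mbps × 9960 s = 72,389 Mb = 9,049 MB.
Capacity: 12 TB = 96,000,000 Mb; 1326.16 items → 1326 complete.

1326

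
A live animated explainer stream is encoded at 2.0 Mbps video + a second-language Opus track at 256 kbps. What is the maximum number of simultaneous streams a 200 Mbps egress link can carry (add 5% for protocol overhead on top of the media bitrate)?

Audio: 256 kbps = 0.256 Mbps.
Per-viewer media rate: 2.256 Mbps.
On the wire with 5% overhead: 2.369 Mbps.
200 Mbps = 200.0 Mbps; 200.0 / 2.369 = 84.43 → 84 viewers.

84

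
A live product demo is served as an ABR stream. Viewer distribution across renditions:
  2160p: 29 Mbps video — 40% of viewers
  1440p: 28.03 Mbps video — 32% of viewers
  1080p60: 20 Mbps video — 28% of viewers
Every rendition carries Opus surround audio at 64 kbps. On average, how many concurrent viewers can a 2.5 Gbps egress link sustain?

Audio: 64 kbps = 0.064 Mbps.
Average per-viewer bitrate: 0.40×29.064 + 0.32×28.094 + 0.28×20.064 = 26.234 Mbps.
2.5 Gbps = 2,500 Mbps; 2,500 / 26.234 = 95.30 → 95.

95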